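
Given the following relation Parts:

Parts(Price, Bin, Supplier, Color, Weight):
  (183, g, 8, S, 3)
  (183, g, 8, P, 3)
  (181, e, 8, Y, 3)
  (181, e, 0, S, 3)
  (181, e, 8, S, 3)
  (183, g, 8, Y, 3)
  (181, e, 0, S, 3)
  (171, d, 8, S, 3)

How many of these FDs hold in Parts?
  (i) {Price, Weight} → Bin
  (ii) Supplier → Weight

(i) {Price, Weight} → Bin: every LHS value maps to a single RHS value — holds.
(ii) Supplier → Weight: every LHS value maps to a single RHS value — holds.
2 of the 2 dependencies hold.

2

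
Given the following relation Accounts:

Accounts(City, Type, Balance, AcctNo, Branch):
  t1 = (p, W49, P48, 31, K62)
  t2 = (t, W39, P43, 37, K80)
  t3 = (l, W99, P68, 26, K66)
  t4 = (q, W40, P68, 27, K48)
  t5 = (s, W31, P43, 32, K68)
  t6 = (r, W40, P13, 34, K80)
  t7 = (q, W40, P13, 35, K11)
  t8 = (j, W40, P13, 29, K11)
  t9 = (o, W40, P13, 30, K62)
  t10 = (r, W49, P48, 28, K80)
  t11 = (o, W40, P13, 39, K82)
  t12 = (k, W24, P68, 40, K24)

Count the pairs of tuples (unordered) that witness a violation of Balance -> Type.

Balance=P48: all 2 rows agree on Type — 0 pairs.
Balance=P43: violating pairs (2,5) — 1 pair.
Balance=P68: violating pairs (3,4), (3,12), (4,12) — 3 pairs.
Balance=P13: all 5 rows agree on Type — 0 pairs.

4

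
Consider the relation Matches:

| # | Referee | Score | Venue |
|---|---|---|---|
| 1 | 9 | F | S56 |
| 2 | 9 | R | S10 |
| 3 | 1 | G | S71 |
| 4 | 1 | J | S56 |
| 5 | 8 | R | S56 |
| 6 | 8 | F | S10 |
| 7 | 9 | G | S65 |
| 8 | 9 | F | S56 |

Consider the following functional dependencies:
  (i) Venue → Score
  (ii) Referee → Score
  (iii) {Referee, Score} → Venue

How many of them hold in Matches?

(i) Venue → Score: Venue=S56: rows 1, 4, 5, 8 → Score takes values {F, J, R} — violation; Venue=S10: rows 2, 6 → Score takes values {R, F} — violation — fails.
(ii) Referee → Score: Referee=9: rows 1, 2, 7, 8 → Score takes values {F, R, G} — violation; Referee=1: rows 3, 4 → Score takes values {G, J} — violation; Referee=8: rows 5, 6 → Score takes values {R, F} — violation — fails.
(iii) {Referee, Score} → Venue: every LHS value maps to a single RHS value — holds.
1 of the 3 dependencies holds.

1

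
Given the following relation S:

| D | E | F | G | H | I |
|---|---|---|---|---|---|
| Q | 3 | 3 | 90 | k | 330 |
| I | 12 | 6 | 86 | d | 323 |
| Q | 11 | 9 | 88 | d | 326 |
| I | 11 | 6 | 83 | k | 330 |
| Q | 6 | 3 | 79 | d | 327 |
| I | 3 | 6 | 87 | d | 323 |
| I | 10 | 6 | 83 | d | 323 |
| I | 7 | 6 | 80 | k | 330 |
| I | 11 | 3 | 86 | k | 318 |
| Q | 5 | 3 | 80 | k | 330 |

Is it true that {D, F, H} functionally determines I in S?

Yes

(D=Q, F=3, H=k): 2 rows → I = 330, 330 ✓
(D=I, F=6, H=d): 3 rows → I = 323, 323, 323 ✓
(D=Q, F=9, H=d): 1 row → I = 326 ✓
(D=I, F=6, H=k): 2 rows → I = 330, 330 ✓
(D=Q, F=3, H=d): 1 row → I = 327 ✓
(D=I, F=3, H=k): 1 row → I = 318 ✓
Every {D, F, H} value is associated with a single I value, so {D, F, H} → I holds.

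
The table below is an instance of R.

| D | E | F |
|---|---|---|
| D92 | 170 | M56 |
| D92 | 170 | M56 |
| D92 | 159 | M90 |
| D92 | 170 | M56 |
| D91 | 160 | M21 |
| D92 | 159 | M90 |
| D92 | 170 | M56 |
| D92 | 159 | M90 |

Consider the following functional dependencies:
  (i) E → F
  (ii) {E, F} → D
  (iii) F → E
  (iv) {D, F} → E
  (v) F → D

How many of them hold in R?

(i) E → F: every LHS value maps to a single RHS value — holds.
(ii) {E, F} → D: every LHS value maps to a single RHS value — holds.
(iii) F → E: every LHS value maps to a single RHS value — holds.
(iv) {D, F} → E: every LHS value maps to a single RHS value — holds.
(v) F → D: every LHS value maps to a single RHS value — holds.
5 of the 5 dependencies hold.

5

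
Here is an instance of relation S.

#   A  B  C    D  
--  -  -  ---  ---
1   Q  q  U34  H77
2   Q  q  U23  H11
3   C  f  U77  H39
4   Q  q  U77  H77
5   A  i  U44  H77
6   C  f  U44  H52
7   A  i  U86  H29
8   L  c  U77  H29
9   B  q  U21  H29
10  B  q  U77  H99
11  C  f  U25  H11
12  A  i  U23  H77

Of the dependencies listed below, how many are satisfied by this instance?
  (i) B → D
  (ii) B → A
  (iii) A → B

1

(i) B → D: B=q: rows 1, 2, 4, 9, 10 → D takes values {H77, H11, H29, H99} — violation; B=f: rows 3, 6, 11 → D takes values {H39, H52, H11} — violation; B=i: rows 5, 7, 12 → D takes values {H77, H29} — violation — fails.
(ii) B → A: B=q: rows 1, 2, 4, 9, 10 → A takes values {Q, B} — violation — fails.
(iii) A → B: every LHS value maps to a single RHS value — holds.
1 of the 3 dependencies holds.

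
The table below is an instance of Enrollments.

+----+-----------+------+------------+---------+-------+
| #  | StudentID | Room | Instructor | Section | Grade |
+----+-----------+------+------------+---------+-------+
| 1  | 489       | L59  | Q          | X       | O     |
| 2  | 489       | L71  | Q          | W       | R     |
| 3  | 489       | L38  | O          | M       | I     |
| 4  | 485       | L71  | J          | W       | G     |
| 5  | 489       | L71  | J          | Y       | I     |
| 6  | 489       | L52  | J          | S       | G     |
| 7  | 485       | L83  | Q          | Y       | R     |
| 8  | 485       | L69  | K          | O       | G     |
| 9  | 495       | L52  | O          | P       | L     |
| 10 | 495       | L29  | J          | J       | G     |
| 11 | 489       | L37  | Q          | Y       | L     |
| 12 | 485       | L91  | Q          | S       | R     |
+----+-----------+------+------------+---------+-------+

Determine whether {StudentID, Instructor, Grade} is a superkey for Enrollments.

Rows 7 and 12 have the same {StudentID, Instructor, Grade} value (StudentID=485, Instructor=Q, Grade=R) but are distinct tuples, so {StudentID, Instructor, Grade} does not determine every attribute — not a superkey.

No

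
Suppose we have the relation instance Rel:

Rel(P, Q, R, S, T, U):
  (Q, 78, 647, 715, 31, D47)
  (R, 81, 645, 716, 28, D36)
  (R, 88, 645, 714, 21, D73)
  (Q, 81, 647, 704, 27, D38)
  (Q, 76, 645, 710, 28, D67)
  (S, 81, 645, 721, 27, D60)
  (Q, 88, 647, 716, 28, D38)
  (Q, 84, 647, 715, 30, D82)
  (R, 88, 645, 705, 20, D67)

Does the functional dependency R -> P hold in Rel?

R=647: 4 rows → P = Q, Q, Q, Q ✓
R=645: 5 rows → P takes values {R, Q, S} — violation
Two rows agree on R but differ on P, so R -> P does not hold.

No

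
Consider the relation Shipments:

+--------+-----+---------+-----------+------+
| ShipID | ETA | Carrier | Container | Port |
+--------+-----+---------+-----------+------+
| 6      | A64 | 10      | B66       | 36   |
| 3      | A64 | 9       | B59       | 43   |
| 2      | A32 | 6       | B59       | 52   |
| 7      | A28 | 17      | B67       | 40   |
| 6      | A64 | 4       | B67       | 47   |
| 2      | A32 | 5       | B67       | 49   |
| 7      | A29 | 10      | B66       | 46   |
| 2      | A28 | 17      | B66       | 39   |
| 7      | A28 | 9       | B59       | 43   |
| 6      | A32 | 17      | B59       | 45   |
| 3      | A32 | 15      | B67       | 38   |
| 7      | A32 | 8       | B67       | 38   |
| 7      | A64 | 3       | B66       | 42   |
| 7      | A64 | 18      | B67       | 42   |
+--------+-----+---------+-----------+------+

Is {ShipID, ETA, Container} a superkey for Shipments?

Yes

All 14 rows have distinct {ShipID, ETA, Container} values, so {ShipID, ETA, Container} → (all attributes) holds and {ShipID, ETA, Container} is a superkey.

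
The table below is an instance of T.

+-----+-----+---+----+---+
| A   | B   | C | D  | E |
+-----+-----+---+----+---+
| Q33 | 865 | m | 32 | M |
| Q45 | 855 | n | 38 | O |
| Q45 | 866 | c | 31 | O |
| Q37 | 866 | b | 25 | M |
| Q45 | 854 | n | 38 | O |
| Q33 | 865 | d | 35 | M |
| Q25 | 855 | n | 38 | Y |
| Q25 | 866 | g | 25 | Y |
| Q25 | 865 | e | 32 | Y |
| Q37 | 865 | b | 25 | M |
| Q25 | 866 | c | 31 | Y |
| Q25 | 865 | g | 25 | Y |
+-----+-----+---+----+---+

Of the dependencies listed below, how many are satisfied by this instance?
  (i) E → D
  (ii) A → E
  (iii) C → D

2

(i) E → D: E=M: 4 rows → D takes values {32, 25, 35} — violation; E=O: 3 rows → D takes values {38, 31} — violation; E=Y: 5 rows → D takes values {38, 25, 32, 31} — violation — fails.
(ii) A → E: every LHS value maps to a single RHS value — holds.
(iii) C → D: every LHS value maps to a single RHS value — holds.
2 of the 3 dependencies hold.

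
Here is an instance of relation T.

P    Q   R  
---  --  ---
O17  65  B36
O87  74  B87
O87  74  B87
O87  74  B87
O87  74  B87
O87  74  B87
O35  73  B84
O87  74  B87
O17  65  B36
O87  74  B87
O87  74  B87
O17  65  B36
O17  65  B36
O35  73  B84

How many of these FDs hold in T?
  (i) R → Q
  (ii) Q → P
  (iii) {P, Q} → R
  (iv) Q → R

(i) R → Q: every LHS value maps to a single RHS value — holds.
(ii) Q → P: every LHS value maps to a single RHS value — holds.
(iii) {P, Q} → R: every LHS value maps to a single RHS value — holds.
(iv) Q → R: every LHS value maps to a single RHS value — holds.
4 of the 4 dependencies hold.

4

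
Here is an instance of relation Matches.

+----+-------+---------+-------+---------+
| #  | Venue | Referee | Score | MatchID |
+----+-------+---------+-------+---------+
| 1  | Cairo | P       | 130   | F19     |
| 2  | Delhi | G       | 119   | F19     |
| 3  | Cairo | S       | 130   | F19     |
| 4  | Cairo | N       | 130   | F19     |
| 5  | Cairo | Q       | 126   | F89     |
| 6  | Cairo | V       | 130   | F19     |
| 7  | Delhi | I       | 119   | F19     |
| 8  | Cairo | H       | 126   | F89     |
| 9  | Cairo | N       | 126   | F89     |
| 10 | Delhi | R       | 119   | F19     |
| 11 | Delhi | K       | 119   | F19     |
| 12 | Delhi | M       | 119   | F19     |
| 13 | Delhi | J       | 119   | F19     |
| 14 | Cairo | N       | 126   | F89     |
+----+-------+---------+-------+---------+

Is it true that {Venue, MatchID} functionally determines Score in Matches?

(Venue=Cairo, MatchID=F19): rows 1, 3, 4, 6 → Score = 130, 130, 130, 130 ✓
(Venue=Delhi, MatchID=F19): rows 2, 7, 10, 11, 12, 13 → Score = 119, 119, 119, 119, 119, 119 ✓
(Venue=Cairo, MatchID=F89): rows 5, 8, 9, 14 → Score = 126, 126, 126, 126 ✓
Every {Venue, MatchID} value is associated with a single Score value, so {Venue, MatchID} → Score holds.

Yes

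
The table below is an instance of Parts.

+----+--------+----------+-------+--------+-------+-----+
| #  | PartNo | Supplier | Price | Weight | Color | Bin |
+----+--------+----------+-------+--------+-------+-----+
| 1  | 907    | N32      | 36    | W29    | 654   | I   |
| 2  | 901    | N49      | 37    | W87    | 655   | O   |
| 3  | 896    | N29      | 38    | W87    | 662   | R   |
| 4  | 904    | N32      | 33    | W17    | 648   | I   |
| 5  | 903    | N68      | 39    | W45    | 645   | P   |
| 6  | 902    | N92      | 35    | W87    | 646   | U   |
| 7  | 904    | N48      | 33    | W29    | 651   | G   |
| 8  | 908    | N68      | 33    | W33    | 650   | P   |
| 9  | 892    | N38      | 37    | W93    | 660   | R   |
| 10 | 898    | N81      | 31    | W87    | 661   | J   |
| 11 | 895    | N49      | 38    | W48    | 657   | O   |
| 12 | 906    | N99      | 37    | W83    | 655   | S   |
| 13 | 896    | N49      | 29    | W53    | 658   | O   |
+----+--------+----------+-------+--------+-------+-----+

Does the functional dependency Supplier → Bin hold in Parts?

Supplier=N32: rows 1, 4 → Bin = I, I ✓
Supplier=N49: rows 2, 11, 13 → Bin = O, O, O ✓
Supplier=N29: row 3 → Bin = R ✓
Supplier=N68: rows 5, 8 → Bin = P, P ✓
Supplier=N92: row 6 → Bin = U ✓
Supplier=N48: row 7 → Bin = G ✓
Supplier=N38: row 9 → Bin = R ✓
Supplier=N81: row 10 → Bin = J ✓
Supplier=N99: row 12 → Bin = S ✓
Every Supplier value is associated with a single Bin value, so Supplier → Bin holds.

Yes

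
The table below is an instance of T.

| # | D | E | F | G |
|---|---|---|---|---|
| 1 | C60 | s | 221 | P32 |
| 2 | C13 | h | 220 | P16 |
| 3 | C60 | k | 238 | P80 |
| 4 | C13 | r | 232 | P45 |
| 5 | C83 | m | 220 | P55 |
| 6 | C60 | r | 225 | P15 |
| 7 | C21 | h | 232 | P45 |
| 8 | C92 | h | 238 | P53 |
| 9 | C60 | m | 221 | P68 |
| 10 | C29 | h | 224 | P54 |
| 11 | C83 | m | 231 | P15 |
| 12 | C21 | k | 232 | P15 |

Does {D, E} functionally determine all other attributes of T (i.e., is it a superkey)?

Rows 5 and 11 have the same {D, E} value (D=C83, E=m) but are distinct tuples, so {D, E} does not determine every attribute — not a superkey.

No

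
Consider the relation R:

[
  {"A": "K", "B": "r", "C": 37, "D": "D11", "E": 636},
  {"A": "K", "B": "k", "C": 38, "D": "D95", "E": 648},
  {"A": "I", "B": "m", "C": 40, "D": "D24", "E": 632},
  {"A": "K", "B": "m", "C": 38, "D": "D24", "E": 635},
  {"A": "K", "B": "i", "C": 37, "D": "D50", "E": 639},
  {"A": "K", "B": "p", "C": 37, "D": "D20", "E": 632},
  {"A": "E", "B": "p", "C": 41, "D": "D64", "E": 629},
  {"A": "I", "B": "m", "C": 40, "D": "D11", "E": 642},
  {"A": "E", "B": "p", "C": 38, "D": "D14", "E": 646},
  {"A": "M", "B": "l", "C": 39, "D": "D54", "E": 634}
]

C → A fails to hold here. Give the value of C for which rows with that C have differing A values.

38

C=37: 3 rows → A = K, K, K ✓
C=38: 3 rows → A takes values {K, E} — violation
C=40: 2 rows → A = I, I ✓
C=41: 1 row → A = E ✓
C=39: 1 row → A = M ✓
The only C value with inconsistent A is C=38.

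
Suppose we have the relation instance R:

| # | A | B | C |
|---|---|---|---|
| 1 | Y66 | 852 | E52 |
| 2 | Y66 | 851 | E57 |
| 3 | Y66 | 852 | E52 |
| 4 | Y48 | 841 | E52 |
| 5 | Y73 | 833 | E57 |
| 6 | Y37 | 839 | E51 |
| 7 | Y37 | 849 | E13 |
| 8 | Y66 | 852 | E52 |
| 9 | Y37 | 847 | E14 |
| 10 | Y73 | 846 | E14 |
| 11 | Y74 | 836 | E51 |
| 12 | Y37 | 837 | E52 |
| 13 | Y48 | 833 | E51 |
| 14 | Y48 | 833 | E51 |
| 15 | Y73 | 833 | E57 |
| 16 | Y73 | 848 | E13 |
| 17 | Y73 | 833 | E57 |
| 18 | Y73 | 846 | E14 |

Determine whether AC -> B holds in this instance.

(A=Y66, C=E52): rows 1, 3, 8 → B = 852, 852, 852 ✓
(A=Y66, C=E57): row 2 → B = 851 ✓
(A=Y48, C=E52): row 4 → B = 841 ✓
(A=Y73, C=E57): rows 5, 15, 17 → B = 833, 833, 833 ✓
(A=Y37, C=E51): row 6 → B = 839 ✓
(A=Y37, C=E13): row 7 → B = 849 ✓
(A=Y37, C=E14): row 9 → B = 847 ✓
(A=Y73, C=E14): rows 10, 18 → B = 846, 846 ✓
(A=Y74, C=E51): row 11 → B = 836 ✓
(A=Y37, C=E52): row 12 → B = 837 ✓
(A=Y48, C=E51): rows 13, 14 → B = 833, 833 ✓
(A=Y73, C=E13): row 16 → B = 848 ✓
Every AC value is associated with a single B value, so AC -> B holds.

Yes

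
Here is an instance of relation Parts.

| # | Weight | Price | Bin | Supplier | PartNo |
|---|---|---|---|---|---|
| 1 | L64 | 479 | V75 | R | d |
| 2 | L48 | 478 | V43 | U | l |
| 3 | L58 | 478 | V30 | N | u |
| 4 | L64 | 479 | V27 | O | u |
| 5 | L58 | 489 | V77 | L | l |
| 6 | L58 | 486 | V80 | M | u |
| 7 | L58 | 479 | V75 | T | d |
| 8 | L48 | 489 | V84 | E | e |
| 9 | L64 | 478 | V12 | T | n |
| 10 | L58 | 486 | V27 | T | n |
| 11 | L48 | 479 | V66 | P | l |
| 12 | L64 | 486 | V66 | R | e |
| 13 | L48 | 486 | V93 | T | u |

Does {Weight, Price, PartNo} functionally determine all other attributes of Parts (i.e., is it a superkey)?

All 13 rows have distinct {Weight, Price, PartNo} values, so {Weight, Price, PartNo} → (all attributes) holds and {Weight, Price, PartNo} is a superkey.

Yes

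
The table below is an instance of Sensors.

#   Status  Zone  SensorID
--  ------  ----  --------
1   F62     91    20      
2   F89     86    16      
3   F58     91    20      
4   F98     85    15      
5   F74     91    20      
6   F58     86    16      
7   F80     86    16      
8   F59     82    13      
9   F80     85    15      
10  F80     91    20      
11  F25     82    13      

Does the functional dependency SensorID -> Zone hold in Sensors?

SensorID=20: rows 1, 3, 5, 10 → Zone = 91, 91, 91, 91 ✓
SensorID=16: rows 2, 6, 7 → Zone = 86, 86, 86 ✓
SensorID=15: rows 4, 9 → Zone = 85, 85 ✓
SensorID=13: rows 8, 11 → Zone = 82, 82 ✓
Every SensorID value is associated with a single Zone value, so SensorID -> Zone holds.

Yes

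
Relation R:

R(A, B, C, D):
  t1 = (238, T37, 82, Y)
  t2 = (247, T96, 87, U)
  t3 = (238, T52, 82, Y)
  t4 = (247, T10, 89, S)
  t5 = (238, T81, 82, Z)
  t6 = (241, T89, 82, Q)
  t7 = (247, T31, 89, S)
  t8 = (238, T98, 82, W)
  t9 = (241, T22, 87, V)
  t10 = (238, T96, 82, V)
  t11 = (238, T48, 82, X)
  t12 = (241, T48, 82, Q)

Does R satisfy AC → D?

(A=238, C=82): rows 1, 3, 5, 8, 10, 11 → D takes values {Y, Z, W, V, X} — violation
(A=247, C=87): row 2 → D = U ✓
(A=247, C=89): rows 4, 7 → D = S, S ✓
(A=241, C=82): rows 6, 12 → D = Q, Q ✓
(A=241, C=87): row 9 → D = V ✓
Two rows agree on AC but differ on D, so AC → D does not hold.

No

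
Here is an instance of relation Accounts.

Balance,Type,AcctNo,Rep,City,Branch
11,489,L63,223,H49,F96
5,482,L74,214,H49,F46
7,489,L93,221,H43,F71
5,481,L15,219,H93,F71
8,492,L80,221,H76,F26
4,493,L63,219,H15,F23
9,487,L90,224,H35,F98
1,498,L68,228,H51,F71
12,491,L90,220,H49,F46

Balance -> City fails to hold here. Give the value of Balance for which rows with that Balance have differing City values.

5

Balance=11: 1 row → City = H49 ✓
Balance=5: 2 rows → City takes values {H49, H93} — violation
Balance=7: 1 row → City = H43 ✓
Balance=8: 1 row → City = H76 ✓
Balance=4: 1 row → City = H15 ✓
Balance=9: 1 row → City = H35 ✓
Balance=1: 1 row → City = H51 ✓
Balance=12: 1 row → City = H49 ✓
The only Balance value with inconsistent City is Balance=5.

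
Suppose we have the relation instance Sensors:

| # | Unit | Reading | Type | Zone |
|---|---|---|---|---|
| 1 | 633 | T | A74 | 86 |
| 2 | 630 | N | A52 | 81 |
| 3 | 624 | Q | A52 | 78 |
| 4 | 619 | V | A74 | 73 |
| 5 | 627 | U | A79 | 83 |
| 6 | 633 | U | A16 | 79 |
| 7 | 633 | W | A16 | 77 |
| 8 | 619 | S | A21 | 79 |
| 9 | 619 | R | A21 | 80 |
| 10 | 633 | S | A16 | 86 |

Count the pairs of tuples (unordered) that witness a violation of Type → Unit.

2

Type=A74: violating pairs (1,4) — 1 pair.
Type=A52: violating pairs (2,3) — 1 pair.
Type=A16: all 3 rows agree on Unit — 0 pairs.
Type=A21: all 2 rows agree on Unit — 0 pairs.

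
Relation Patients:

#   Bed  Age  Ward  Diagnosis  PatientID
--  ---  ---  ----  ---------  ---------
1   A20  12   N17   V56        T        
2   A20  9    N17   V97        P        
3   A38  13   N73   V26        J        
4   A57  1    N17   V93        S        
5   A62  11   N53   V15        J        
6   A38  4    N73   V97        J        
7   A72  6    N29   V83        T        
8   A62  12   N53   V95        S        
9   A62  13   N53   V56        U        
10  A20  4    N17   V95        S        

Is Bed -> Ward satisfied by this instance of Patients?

Bed=A20: rows 1, 2, 10 → Ward = N17, N17, N17 ✓
Bed=A38: rows 3, 6 → Ward = N73, N73 ✓
Bed=A57: row 4 → Ward = N17 ✓
Bed=A62: rows 5, 8, 9 → Ward = N53, N53, N53 ✓
Bed=A72: row 7 → Ward = N29 ✓
Every Bed value is associated with a single Ward value, so Bed -> Ward holds.

Yes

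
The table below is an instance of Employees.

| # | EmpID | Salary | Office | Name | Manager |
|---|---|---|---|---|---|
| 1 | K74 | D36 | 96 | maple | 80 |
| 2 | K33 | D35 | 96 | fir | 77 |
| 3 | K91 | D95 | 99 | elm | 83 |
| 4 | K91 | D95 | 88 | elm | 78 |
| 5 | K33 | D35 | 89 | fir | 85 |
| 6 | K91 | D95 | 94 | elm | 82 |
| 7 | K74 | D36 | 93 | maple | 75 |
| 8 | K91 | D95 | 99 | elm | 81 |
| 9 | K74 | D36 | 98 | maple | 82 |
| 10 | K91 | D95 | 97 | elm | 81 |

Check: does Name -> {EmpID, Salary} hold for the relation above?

Name=maple: rows 1, 7, 9 → {EmpID,Salary} = (K74, D36), (K74, D36), (K74, D36) ✓
Name=fir: rows 2, 5 → {EmpID,Salary} = (K33, D35), (K33, D35) ✓
Name=elm: rows 3, 4, 6, 8, 10 → {EmpID,Salary} = (K91, D95), (K91, D95), (K91, D95), (K91, D95), (K91, D95) ✓
Every Name value is associated with a single {EmpID, Salary} value, so Name -> {EmpID, Salary} holds.

Yes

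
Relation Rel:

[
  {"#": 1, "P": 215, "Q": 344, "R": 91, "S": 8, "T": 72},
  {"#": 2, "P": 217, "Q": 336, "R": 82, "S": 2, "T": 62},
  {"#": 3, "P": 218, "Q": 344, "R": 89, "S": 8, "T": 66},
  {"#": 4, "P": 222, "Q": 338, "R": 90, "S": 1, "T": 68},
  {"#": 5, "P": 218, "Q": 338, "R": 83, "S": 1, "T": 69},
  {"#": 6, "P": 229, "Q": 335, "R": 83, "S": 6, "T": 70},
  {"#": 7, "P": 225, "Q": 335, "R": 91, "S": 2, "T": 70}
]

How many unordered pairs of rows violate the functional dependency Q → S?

1

Q=344: all 2 rows agree on S — 0 pairs.
Q=338: all 2 rows agree on S — 0 pairs.
Q=335: violating pairs (6,7) — 1 pair.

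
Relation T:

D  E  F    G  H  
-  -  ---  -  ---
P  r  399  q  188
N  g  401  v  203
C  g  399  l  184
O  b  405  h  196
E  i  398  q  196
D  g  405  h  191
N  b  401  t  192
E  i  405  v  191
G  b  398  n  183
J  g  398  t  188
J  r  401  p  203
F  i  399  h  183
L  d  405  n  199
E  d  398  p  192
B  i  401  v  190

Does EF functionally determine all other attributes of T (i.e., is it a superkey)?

All 15 rows have distinct EF values, so EF → (all attributes) holds and EF is a superkey.

Yes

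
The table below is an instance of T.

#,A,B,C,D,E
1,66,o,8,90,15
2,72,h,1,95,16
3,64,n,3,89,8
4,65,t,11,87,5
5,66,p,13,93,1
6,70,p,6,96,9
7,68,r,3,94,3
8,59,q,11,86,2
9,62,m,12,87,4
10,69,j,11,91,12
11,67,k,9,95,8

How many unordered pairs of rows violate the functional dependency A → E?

1

A=66: violating pairs (1,5) — 1 pair.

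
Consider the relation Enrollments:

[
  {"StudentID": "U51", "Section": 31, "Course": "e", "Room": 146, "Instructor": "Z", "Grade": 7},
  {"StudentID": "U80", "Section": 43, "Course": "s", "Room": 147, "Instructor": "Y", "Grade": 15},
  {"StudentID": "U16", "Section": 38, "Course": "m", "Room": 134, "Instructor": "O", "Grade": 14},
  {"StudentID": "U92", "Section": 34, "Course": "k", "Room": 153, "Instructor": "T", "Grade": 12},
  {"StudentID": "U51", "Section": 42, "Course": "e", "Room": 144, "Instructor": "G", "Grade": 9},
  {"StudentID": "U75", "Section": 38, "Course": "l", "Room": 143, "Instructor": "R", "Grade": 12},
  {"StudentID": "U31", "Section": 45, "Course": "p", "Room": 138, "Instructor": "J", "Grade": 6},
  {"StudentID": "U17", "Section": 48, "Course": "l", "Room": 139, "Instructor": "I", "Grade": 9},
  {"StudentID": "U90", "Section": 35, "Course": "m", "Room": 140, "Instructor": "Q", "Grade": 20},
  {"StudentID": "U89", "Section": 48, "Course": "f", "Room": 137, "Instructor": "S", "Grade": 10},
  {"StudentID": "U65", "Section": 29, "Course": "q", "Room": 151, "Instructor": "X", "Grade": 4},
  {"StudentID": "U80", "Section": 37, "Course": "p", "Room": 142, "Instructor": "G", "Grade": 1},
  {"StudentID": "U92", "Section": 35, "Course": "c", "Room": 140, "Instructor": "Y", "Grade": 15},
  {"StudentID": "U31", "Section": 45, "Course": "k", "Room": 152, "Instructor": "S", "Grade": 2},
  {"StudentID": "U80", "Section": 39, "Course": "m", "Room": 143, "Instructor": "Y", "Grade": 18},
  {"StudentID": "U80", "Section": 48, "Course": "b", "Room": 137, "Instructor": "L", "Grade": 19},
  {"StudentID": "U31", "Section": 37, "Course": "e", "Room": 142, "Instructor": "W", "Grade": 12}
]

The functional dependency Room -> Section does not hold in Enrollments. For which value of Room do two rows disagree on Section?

143

Room=146: 1 row → Section = 31 ✓
Room=147: 1 row → Section = 43 ✓
Room=134: 1 row → Section = 38 ✓
Room=153: 1 row → Section = 34 ✓
Room=144: 1 row → Section = 42 ✓
Room=143: 2 rows → Section takes values {38, 39} — violation
Room=138: 1 row → Section = 45 ✓
Room=139: 1 row → Section = 48 ✓
Room=140: 2 rows → Section = 35, 35 ✓
Room=137: 2 rows → Section = 48, 48 ✓
Room=151: 1 row → Section = 29 ✓
Room=142: 2 rows → Section = 37, 37 ✓
Room=152: 1 row → Section = 45 ✓
The only Room value with inconsistent Section is Room=143.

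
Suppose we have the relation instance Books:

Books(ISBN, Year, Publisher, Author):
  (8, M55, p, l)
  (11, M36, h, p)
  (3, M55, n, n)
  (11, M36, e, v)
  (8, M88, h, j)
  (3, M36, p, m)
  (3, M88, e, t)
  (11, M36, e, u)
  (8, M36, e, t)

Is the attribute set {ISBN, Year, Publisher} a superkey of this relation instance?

Two distinct rows share (ISBN=11, Year=M36, Publisher=e), so {ISBN, Year, Publisher} does not determine every attribute — not a superkey.

No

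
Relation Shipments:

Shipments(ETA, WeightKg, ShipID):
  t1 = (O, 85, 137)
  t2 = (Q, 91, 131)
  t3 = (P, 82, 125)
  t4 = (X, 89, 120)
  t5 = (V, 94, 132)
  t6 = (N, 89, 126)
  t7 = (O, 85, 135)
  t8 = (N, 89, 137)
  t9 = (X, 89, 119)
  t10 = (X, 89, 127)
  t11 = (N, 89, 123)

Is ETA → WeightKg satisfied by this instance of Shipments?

Yes

ETA=O: rows 1, 7 → WeightKg = 85, 85 ✓
ETA=Q: row 2 → WeightKg = 91 ✓
ETA=P: row 3 → WeightKg = 82 ✓
ETA=X: rows 4, 9, 10 → WeightKg = 89, 89, 89 ✓
ETA=V: row 5 → WeightKg = 94 ✓
ETA=N: rows 6, 8, 11 → WeightKg = 89, 89, 89 ✓
Every ETA value is associated with a single WeightKg value, so ETA → WeightKg holds.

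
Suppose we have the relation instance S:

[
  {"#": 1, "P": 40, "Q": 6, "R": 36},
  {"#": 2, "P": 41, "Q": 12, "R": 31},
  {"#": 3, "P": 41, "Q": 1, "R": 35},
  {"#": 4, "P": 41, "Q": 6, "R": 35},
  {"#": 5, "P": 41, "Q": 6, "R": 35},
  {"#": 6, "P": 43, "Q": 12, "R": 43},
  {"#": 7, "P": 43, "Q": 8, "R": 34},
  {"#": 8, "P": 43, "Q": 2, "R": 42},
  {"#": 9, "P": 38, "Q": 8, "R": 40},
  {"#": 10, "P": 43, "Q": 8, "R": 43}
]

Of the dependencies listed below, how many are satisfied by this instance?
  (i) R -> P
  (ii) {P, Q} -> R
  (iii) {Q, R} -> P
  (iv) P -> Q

(i) R -> P: every LHS value maps to a single RHS value — holds.
(ii) {P, Q} -> R: (P=43, Q=8): rows 7, 10 → R takes values {34, 43} — violation — fails.
(iii) {Q, R} -> P: every LHS value maps to a single RHS value — holds.
(iv) P -> Q: P=41: rows 2, 3, 4, 5 → Q takes values {12, 1, 6} — violation; P=43: rows 6, 7, 8, 10 → Q takes values {12, 8, 2} — violation — fails.
2 of the 4 dependencies hold.

2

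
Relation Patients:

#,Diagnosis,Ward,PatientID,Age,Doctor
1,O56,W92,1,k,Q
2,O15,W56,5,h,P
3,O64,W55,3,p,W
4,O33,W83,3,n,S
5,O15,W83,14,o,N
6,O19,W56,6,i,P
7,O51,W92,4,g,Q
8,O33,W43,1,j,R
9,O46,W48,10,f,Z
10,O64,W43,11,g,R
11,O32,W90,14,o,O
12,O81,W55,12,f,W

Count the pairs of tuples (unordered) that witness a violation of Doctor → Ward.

0

Doctor=Q: all 2 rows agree on Ward — 0 pairs.
Doctor=P: all 2 rows agree on Ward — 0 pairs.
Doctor=W: all 2 rows agree on Ward — 0 pairs.
Doctor=R: all 2 rows agree on Ward — 0 pairs.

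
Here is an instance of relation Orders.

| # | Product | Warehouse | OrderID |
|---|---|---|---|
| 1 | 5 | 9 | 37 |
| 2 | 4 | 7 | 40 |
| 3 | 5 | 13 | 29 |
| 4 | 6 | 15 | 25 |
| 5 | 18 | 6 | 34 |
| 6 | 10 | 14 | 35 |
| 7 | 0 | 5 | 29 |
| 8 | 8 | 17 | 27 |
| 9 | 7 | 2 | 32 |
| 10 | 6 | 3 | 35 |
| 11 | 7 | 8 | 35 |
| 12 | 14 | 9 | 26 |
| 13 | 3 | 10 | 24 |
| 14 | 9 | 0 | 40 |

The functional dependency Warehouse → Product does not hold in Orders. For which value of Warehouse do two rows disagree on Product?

9

Warehouse=9: rows 1, 12 → Product takes values {5, 14} — violation
Warehouse=7: row 2 → Product = 4 ✓
Warehouse=13: row 3 → Product = 5 ✓
Warehouse=15: row 4 → Product = 6 ✓
Warehouse=6: row 5 → Product = 18 ✓
Warehouse=14: row 6 → Product = 10 ✓
Warehouse=5: row 7 → Product = 0 ✓
Warehouse=17: row 8 → Product = 8 ✓
Warehouse=2: row 9 → Product = 7 ✓
Warehouse=3: row 10 → Product = 6 ✓
Warehouse=8: row 11 → Product = 7 ✓
Warehouse=10: row 13 → Product = 3 ✓
Warehouse=0: row 14 → Product = 9 ✓
The only Warehouse value with inconsistent Product is Warehouse=9.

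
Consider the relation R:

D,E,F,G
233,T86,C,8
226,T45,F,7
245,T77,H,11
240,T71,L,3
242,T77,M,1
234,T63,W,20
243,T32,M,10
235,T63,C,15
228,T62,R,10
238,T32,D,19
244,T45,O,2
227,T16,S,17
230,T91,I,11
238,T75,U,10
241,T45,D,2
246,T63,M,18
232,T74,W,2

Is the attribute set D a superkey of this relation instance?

No

Two distinct rows share D=238, so D does not determine every attribute — not a superkey.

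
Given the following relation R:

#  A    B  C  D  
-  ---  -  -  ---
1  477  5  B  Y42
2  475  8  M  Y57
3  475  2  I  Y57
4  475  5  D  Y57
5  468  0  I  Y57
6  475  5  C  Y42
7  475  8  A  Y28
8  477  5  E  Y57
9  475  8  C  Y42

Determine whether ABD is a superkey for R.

Yes

All 9 rows have distinct ABD values, so ABD → (all attributes) holds and ABD is a superkey.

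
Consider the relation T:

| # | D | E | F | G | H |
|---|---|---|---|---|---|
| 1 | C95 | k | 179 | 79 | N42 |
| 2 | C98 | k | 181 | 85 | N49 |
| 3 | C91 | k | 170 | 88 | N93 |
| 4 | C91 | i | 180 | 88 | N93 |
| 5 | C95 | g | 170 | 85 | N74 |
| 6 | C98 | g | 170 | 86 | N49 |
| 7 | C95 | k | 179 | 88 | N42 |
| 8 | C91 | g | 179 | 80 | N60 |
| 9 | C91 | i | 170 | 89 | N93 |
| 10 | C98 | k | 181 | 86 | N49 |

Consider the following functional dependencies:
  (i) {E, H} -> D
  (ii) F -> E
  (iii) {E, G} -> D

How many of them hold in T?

1

(i) {E, H} -> D: every LHS value maps to a single RHS value — holds.
(ii) F -> E: F=179: rows 1, 7, 8 → E takes values {k, g} — violation; F=170: rows 3, 5, 6, 9 → E takes values {k, g, i} — violation — fails.
(iii) {E, G} -> D: (E=k, G=88): rows 3, 7 → D takes values {C91, C95} — violation — fails.
1 of the 3 dependencies holds.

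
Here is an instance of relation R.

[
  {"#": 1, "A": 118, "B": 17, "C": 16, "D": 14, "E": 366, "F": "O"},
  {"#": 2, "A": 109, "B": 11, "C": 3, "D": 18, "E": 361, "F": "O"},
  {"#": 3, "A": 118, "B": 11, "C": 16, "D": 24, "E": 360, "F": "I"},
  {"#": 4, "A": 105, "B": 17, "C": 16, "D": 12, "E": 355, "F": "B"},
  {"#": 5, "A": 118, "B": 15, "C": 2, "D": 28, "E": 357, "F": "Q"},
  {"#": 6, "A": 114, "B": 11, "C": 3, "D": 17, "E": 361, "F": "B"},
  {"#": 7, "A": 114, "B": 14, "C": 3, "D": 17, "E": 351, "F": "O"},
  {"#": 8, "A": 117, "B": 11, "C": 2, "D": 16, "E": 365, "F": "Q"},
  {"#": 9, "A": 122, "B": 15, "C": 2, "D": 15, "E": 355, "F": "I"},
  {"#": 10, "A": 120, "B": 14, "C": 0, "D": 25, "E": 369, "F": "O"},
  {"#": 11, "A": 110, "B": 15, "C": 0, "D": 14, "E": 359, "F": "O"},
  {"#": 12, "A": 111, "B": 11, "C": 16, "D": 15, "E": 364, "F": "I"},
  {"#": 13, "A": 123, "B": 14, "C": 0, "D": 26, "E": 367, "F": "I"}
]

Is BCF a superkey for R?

No

Rows 3 and 12 have the same BCF value (B=11, C=16, F=I) but are distinct tuples, so BCF does not determine every attribute — not a superkey.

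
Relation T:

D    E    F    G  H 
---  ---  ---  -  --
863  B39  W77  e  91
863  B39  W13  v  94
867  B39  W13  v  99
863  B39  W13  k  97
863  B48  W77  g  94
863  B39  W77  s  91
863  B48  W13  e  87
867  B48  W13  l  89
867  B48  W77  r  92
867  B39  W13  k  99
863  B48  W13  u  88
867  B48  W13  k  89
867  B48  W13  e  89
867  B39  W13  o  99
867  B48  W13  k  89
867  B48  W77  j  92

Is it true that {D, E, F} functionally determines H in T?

No

(D=863, E=B39, F=W77): 2 rows → H = 91, 91 ✓
(D=863, E=B39, F=W13): 2 rows → H takes values {94, 97} — violation
(D=867, E=B39, F=W13): 3 rows → H = 99, 99, 99 ✓
(D=863, E=B48, F=W77): 1 row → H = 94 ✓
(D=863, E=B48, F=W13): 2 rows → H takes values {87, 88} — violation
(D=867, E=B48, F=W13): 4 rows → H = 89, 89, 89, 89 ✓
(D=867, E=B48, F=W77): 2 rows → H = 92, 92 ✓
Two rows agree on {D, E, F} but differ on H, so {D, E, F} -> H does not hold.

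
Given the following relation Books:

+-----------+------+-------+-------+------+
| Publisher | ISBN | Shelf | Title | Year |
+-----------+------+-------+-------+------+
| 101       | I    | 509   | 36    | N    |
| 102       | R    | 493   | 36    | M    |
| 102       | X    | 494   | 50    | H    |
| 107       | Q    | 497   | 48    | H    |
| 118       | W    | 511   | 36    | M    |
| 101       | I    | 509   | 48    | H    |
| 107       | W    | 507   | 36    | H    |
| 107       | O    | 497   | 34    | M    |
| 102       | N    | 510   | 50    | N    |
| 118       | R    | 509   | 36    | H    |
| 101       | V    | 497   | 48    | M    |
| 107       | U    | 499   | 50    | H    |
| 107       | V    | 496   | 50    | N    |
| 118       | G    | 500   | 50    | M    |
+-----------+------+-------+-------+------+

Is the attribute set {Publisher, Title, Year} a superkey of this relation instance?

Yes

All 14 rows have distinct {Publisher, Title, Year} values, so {Publisher, Title, Year} → (all attributes) holds and {Publisher, Title, Year} is a superkey.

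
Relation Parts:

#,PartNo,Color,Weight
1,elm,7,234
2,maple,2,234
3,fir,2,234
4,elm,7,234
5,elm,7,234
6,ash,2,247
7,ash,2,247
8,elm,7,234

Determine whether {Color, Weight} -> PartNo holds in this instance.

No

(Color=7, Weight=234): rows 1, 4, 5, 8 → PartNo = elm, elm, elm, elm ✓
(Color=2, Weight=234): rows 2, 3 → PartNo takes values {maple, fir} — violation
(Color=2, Weight=247): rows 6, 7 → PartNo = ash, ash ✓
Two rows agree on {Color, Weight} but differ on PartNo, so {Color, Weight} -> PartNo does not hold.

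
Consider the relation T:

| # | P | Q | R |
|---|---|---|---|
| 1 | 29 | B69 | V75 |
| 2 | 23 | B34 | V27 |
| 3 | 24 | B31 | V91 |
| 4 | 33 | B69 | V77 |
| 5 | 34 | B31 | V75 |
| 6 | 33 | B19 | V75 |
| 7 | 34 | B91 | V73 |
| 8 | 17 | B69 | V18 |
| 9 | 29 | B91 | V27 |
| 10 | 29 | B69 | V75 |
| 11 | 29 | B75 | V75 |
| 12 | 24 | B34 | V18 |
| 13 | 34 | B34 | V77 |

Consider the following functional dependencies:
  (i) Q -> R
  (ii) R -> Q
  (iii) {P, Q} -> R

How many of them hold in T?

(i) Q -> R: Q=B69: rows 1, 4, 8, 10 → R takes values {V75, V77, V18} — violation; Q=B34: rows 2, 12, 13 → R takes values {V27, V18, V77} — violation; Q=B31: rows 3, 5 → R takes values {V91, V75} — violation; Q=B91: rows 7, 9 → R takes values {V73, V27} — violation — fails.
(ii) R -> Q: R=V75: rows 1, 5, 6, 10, 11 → Q takes values {B69, B31, B19, B75} — violation; R=V27: rows 2, 9 → Q takes values {B34, B91} — violation; R=V77: rows 4, 13 → Q takes values {B69, B34} — violation; R=V18: rows 8, 12 → Q takes values {B69, B34} — violation — fails.
(iii) {P, Q} -> R: every LHS value maps to a single RHS value — holds.
1 of the 3 dependencies holds.

1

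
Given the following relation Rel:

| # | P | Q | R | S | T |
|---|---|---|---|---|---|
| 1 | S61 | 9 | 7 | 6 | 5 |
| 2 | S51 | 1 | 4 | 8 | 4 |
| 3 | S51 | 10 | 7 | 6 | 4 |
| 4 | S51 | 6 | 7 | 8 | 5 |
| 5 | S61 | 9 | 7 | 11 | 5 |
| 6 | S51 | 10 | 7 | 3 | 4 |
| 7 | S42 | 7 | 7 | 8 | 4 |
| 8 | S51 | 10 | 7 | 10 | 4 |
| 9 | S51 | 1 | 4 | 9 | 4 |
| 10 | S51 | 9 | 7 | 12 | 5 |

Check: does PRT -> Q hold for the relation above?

No

(P=S61, R=7, T=5): rows 1, 5 → Q = 9, 9 ✓
(P=S51, R=4, T=4): rows 2, 9 → Q = 1, 1 ✓
(P=S51, R=7, T=4): rows 3, 6, 8 → Q = 10, 10, 10 ✓
(P=S51, R=7, T=5): rows 4, 10 → Q takes values {6, 9} — violation
(P=S42, R=7, T=4): row 7 → Q = 7 ✓
Two rows agree on PRT but differ on Q, so PRT -> Q does not hold.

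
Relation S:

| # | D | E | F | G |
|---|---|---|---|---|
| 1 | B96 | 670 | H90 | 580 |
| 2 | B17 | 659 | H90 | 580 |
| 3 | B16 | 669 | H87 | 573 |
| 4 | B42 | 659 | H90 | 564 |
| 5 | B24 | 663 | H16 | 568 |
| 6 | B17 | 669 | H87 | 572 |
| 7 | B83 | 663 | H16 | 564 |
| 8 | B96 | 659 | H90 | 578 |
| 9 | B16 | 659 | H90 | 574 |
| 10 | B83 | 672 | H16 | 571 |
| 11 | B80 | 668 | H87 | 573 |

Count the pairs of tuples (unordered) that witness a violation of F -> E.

8

F=H90: violating pairs (1,2), (1,4), (1,8), (1,9) — 4 pairs.
F=H87: violating pairs (3,11), (6,11) — 2 pairs.
F=H16: violating pairs (5,10), (7,10) — 2 pairs.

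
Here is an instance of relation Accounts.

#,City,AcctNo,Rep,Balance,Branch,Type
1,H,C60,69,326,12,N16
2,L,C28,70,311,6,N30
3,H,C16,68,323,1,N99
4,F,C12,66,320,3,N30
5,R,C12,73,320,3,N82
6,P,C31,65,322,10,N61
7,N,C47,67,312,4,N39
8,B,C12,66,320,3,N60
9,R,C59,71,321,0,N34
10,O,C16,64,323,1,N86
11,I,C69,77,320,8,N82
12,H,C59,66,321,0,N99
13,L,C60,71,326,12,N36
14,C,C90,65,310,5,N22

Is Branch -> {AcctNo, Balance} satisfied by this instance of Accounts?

Yes

Branch=12: rows 1, 13 → {AcctNo,Balance} = (C60, 326), (C60, 326) ✓
Branch=6: row 2 → {AcctNo,Balance} = (C28, 311) ✓
Branch=1: rows 3, 10 → {AcctNo,Balance} = (C16, 323), (C16, 323) ✓
Branch=3: rows 4, 5, 8 → {AcctNo,Balance} = (C12, 320), (C12, 320), (C12, 320) ✓
Branch=10: row 6 → {AcctNo,Balance} = (C31, 322) ✓
Branch=4: row 7 → {AcctNo,Balance} = (C47, 312) ✓
Branch=0: rows 9, 12 → {AcctNo,Balance} = (C59, 321), (C59, 321) ✓
Branch=8: row 11 → {AcctNo,Balance} = (C69, 320) ✓
Branch=5: row 14 → {AcctNo,Balance} = (C90, 310) ✓
Every Branch value is associated with a single {AcctNo, Balance} value, so Branch -> {AcctNo, Balance} holds.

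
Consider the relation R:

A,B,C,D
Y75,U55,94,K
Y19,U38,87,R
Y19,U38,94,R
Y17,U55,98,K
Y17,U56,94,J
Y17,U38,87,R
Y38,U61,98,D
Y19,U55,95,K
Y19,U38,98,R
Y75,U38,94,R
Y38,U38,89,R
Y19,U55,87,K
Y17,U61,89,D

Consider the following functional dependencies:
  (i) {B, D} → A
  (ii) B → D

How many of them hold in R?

(i) {B, D} → A: (B=U55, D=K): 4 rows → A takes values {Y75, Y17, Y19} — violation; (B=U38, D=R): 6 rows → A takes values {Y19, Y17, Y75, Y38} — violation; (B=U61, D=D): 2 rows → A takes values {Y38, Y17} — violation — fails.
(ii) B → D: every LHS value maps to a single RHS value — holds.
1 of the 2 dependencies holds.

1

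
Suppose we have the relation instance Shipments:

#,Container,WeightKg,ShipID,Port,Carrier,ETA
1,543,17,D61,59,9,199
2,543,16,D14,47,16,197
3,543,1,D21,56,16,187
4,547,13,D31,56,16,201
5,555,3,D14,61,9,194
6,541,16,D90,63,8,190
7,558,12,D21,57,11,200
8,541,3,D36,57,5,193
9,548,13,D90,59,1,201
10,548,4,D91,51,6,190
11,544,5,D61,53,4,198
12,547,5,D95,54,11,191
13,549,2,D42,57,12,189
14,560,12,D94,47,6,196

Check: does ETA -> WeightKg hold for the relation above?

No

ETA=199: row 1 → WeightKg = 17 ✓
ETA=197: row 2 → WeightKg = 16 ✓
ETA=187: row 3 → WeightKg = 1 ✓
ETA=201: rows 4, 9 → WeightKg = 13, 13 ✓
ETA=194: row 5 → WeightKg = 3 ✓
ETA=190: rows 6, 10 → WeightKg takes values {16, 4} — violation
ETA=200: row 7 → WeightKg = 12 ✓
ETA=193: row 8 → WeightKg = 3 ✓
ETA=198: row 11 → WeightKg = 5 ✓
ETA=191: row 12 → WeightKg = 5 ✓
ETA=189: row 13 → WeightKg = 2 ✓
ETA=196: row 14 → WeightKg = 12 ✓
Two rows agree on ETA but differ on WeightKg, so ETA -> WeightKg does not hold.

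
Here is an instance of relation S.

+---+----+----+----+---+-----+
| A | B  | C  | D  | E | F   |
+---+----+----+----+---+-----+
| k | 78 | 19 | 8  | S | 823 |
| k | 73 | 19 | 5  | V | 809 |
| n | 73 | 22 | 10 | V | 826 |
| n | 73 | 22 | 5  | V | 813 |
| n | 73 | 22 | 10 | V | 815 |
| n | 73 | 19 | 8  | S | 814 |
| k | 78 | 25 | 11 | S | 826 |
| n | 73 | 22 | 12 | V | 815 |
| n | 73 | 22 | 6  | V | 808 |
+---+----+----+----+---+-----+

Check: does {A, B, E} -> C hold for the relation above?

No

(A=k, B=78, E=S): 2 rows → C takes values {19, 25} — violation
(A=k, B=73, E=V): 1 row → C = 19 ✓
(A=n, B=73, E=V): 5 rows → C = 22, 22, 22, 22, 22 ✓
(A=n, B=73, E=S): 1 row → C = 19 ✓
Two rows agree on {A, B, E} but differ on C, so {A, B, E} -> C does not hold.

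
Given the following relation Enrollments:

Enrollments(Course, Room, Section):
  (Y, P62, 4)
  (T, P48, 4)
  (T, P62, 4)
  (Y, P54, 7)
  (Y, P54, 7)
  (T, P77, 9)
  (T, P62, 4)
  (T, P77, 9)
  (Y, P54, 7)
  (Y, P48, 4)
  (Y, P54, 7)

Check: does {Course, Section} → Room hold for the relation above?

No

(Course=Y, Section=4): 2 rows → Room takes values {P62, P48} — violation
(Course=T, Section=4): 3 rows → Room takes values {P48, P62} — violation
(Course=Y, Section=7): 4 rows → Room = P54, P54, P54, P54 ✓
(Course=T, Section=9): 2 rows → Room = P77, P77 ✓
Two rows agree on {Course, Section} but differ on Room, so {Course, Section} → Room does not hold.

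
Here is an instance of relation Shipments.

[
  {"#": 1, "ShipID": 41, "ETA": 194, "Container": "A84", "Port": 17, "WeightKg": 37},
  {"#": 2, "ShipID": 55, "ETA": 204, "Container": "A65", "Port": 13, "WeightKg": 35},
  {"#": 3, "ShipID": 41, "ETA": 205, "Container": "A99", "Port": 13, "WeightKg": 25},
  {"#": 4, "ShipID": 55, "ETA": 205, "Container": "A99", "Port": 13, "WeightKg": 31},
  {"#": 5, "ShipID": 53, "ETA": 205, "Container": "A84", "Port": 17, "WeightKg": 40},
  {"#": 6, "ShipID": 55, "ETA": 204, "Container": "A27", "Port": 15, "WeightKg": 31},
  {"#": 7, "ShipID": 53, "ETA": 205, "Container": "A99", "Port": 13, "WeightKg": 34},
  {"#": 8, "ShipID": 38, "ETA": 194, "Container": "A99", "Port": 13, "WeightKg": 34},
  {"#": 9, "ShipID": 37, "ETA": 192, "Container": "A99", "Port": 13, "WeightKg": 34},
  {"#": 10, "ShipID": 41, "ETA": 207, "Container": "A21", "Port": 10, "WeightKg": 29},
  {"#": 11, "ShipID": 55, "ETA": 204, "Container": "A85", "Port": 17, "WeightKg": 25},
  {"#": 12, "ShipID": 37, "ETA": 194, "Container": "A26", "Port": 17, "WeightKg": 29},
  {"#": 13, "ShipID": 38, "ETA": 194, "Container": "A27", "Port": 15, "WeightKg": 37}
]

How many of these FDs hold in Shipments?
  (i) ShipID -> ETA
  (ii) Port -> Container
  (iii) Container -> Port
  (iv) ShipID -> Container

(i) ShipID -> ETA: ShipID=41: rows 1, 3, 10 → ETA takes values {194, 205, 207} — violation; ShipID=55: rows 2, 4, 6, 11 → ETA takes values {204, 205} — violation; ShipID=37: rows 9, 12 → ETA takes values {192, 194} — violation — fails.
(ii) Port -> Container: Port=17: rows 1, 5, 11, 12 → Container takes values {A84, A85, A26} — violation; Port=13: rows 2, 3, 4, 7, 8, 9 → Container takes values {A65, A99} — violation — fails.
(iii) Container -> Port: every LHS value maps to a single RHS value — holds.
(iv) ShipID -> Container: ShipID=41: rows 1, 3, 10 → Container takes values {A84, A99, A21} — violation; ShipID=55: rows 2, 4, 6, 11 → Container takes values {A65, A99, A27, A85} — violation; ShipID=53: rows 5, 7 → Container takes values {A84, A99} — violation; ShipID=38: rows 8, 13 → Container takes values {A99, A27} — violation; ShipID=37: rows 9, 12 → Container takes values {A99, A26} — violation — fails.
1 of the 4 dependencies holds.

1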